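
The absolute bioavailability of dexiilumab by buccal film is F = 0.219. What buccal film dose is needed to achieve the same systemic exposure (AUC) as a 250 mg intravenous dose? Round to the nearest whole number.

D_buccal = 1142 mg

For equal systemic exposure: F × D_ev = D_iv
D_ev = D_iv / F = 250 / 0.219 = 1141.55 mg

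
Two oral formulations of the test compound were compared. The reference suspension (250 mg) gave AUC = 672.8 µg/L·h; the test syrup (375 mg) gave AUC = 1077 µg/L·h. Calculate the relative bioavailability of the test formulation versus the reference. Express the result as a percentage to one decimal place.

F_rel = (AUC_test/D_test) / (AUC_ref/D_ref)
      = (1077/375) / (672.8/250)
      = 2.872 / 2.6912 = 1.0672 = 106.72%

F_rel = 106.7%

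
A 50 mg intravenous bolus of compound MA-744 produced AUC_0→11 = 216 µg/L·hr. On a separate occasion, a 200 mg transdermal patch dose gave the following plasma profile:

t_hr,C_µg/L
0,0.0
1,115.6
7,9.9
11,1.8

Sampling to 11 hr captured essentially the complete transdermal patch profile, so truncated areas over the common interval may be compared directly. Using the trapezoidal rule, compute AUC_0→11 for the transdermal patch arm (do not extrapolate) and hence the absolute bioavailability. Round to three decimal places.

Trapezoidal AUC_0→11 (transdermal patch):
  [0→1]: (0.0+115.6)/2 × 1 = 57.8
  [1→7]: (115.6+9.9)/2 × 6 = 376.5
  [7→11]: (9.9+1.8)/2 × 4 = 23.4
  Sum = 457.7 µg/L·hr
F = (AUC_ev/D_ev)/(AUC_iv/D_iv) = (457.7/200)/(216/50) = 2.2885/4.32 = 0.5297

F = 0.530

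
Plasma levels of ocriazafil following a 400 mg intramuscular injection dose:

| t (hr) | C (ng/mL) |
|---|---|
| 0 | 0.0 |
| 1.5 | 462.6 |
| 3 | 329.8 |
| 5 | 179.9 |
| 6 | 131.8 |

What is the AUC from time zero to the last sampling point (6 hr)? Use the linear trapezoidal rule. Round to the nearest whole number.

Trapezoidal AUC_0→6:
  [0→1.5]: (0.0+462.6)/2 × 1.5 = 346.95
  [1.5→3]: (462.6+329.8)/2 × 1.5 = 594.3
  [3→5]: (329.8+179.9)/2 × 2 = 509.7
  [5→6]: (179.9+131.8)/2 × 1 = 155.85
  Sum = 1606.8 ng/mL·hr

AUC = 1607 ng/mL·hr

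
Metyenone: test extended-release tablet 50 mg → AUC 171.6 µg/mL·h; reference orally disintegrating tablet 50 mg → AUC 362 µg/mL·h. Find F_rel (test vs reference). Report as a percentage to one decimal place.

F_rel = 47.4%

F_rel = (AUC_test/D_test) / (AUC_ref/D_ref)
      = (171.6/50) / (362/50)
      = 3.432 / 7.24 = 0.4740 = 47.40%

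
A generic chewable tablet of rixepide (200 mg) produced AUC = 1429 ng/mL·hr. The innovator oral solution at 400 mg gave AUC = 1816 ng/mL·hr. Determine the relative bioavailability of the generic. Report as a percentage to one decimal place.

F_rel = 157.4%

F_rel = (AUC_test/D_test) / (AUC_ref/D_ref)
      = (1429/200) / (1816/400)
      = 7.145 / 4.54 = 1.5738 = 157.38%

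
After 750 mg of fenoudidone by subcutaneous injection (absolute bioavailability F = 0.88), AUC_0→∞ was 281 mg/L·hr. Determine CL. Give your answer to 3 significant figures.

CL = F × Dose / AUC_0→∞
   = 0.88 × 750 / 281 = 2.34875 L/hr

CL = 2.35 L/hr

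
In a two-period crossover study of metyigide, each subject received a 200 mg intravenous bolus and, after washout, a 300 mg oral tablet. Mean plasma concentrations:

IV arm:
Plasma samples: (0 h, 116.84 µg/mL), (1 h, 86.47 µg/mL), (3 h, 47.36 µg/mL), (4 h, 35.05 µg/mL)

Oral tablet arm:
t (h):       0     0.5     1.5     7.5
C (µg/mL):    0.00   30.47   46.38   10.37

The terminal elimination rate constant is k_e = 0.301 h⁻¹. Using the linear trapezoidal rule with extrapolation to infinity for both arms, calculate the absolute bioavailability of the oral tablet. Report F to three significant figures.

F = 0.425

Trapezoidal AUC_0→4 (IV):
  [0→1]: (116.84+86.47)/2 × 1 = 101.655
  [1→3]: (86.47+47.36)/2 × 2 = 133.83
  [3→4]: (47.36+35.05)/2 × 1 = 41.205
  Sum = 276.69 µg/mL·h
IV tail: 35.05/0.301 = 116.445; AUC_iv,0→∞ = 276.69 + 116.445 = 393.135 µg/mL·h
Trapezoidal AUC_0→7.5 (oral tablet):
  [0→0.5]: (0.00+30.47)/2 × 0.5 = 7.6175
  [0.5→1.5]: (30.47+46.38)/2 × 1 = 38.425
  [1.5→7.5]: (46.38+10.37)/2 × 6 = 170.25
  Sum = 216.2925 µg/mL·h
oral tablet tail: 10.37/0.301 = 34.452; AUC_ev,0→∞ = 216.2925 + 34.452 = 250.7445 µg/mL·h
F = (AUC_ev/D_ev)/(AUC_iv/D_iv) = (250.7445/300)/(393.135/200) = 0.835815/1.965675 = 0.4252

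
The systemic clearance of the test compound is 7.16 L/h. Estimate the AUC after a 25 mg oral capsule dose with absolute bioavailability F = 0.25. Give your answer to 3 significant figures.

AUC_0→∞ = F × Dose / CL
        = 0.25 × 25 / 7.16 = 0.872905 mg/L·h

AUC = 0.873 mg/L·h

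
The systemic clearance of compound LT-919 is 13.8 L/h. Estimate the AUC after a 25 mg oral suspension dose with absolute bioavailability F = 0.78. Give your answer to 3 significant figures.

AUC = 1.41 mg/L·h

AUC_0→∞ = F × Dose / CL
        = 0.78 × 25 / 13.8 = 1.41304 mg/L·h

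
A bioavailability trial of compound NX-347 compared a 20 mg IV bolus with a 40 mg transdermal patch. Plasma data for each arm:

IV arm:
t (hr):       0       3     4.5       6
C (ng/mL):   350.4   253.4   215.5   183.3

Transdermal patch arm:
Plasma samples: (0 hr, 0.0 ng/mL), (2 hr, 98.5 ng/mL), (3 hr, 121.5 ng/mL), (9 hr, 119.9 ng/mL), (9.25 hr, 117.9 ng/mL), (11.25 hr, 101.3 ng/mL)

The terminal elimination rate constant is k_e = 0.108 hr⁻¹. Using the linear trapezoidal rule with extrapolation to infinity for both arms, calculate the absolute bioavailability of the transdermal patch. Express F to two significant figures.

Trapezoidal AUC_0→6 (IV):
  [0→3]: (350.4+253.4)/2 × 3 = 905.7
  [3→4.5]: (253.4+215.5)/2 × 1.5 = 351.675
  [4.5→6]: (215.5+183.3)/2 × 1.5 = 299.1
  Sum = 1556.475 ng/mL·hr
IV tail: 183.3/0.108 = 1697.222; AUC_iv,0→∞ = 1556.475 + 1697.222 = 3253.697 ng/mL·hr
Trapezoidal AUC_0→11.25 (transdermal patch):
  [0→2]: (0.0+98.5)/2 × 2 = 98.5
  [2→3]: (98.5+121.5)/2 × 1 = 110.0
  [3→9]: (121.5+119.9)/2 × 6 = 724.2
  [9→9.25]: (119.9+117.9)/2 × 0.25 = 29.725
  [9.25→11.25]: (117.9+101.3)/2 × 2 = 219.2
  Sum = 1181.625 ng/mL·hr
transdermal patch tail: 101.3/0.108 = 937.963; AUC_ev,0→∞ = 1181.625 + 937.963 = 2119.588 ng/mL·hr
F = (AUC_ev/D_ev)/(AUC_iv/D_iv) = (2119.588/40)/(3253.697/20) = 52.9897/162.68485 = 0.3257

F = 0.33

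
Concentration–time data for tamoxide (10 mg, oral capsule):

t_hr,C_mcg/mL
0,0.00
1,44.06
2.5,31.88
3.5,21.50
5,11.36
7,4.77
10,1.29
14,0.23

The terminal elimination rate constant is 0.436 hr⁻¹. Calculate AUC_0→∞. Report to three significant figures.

Trapezoidal AUC_0→14:
  [0→1]: (0.00+44.06)/2 × 1 = 22.03
  [1→2.5]: (44.06+31.88)/2 × 1.5 = 56.955
  [2.5→3.5]: (31.88+21.50)/2 × 1 = 26.69
  [3.5→5]: (21.50+11.36)/2 × 1.5 = 24.645
  [5→7]: (11.36+4.77)/2 × 2 = 16.13
  [7→10]: (4.77+1.29)/2 × 3 = 9.09
  [10→14]: (1.29+0.23)/2 × 4 = 3.04
  Sum = 158.58 mcg/mL·hr
Extrapolated tail: C_last / k_e = 0.23 / 0.436 = 0.528
AUC_0→∞ = 158.58 + 0.528 = 159.108 mcg/mL·hr

AUC = 159 mcg/mL·hr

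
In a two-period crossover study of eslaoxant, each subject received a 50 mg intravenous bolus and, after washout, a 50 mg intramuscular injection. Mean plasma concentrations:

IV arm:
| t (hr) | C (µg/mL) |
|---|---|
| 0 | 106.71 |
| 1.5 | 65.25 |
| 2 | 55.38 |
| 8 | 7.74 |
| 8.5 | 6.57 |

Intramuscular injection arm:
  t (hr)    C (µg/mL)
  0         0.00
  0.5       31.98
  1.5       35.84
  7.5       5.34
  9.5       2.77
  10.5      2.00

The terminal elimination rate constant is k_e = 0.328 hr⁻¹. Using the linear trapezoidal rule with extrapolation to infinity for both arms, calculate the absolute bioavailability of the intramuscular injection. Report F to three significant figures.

Trapezoidal AUC_0→8.5 (IV):
  [0→1.5]: (106.71+65.25)/2 × 1.5 = 128.97
  [1.5→2]: (65.25+55.38)/2 × 0.5 = 30.1575
  [2→8]: (55.38+7.74)/2 × 6 = 189.36
  [8→8.5]: (7.74+6.57)/2 × 0.5 = 3.5775
  Sum = 352.065 µg/mL·hr
IV tail: 6.57/0.328 = 20.030; AUC_iv,0→∞ = 352.065 + 20.030 = 372.095 µg/mL·hr
Trapezoidal AUC_0→10.5 (intramuscular injection):
  [0→0.5]: (0.00+31.98)/2 × 0.5 = 7.995
  [0.5→1.5]: (31.98+35.84)/2 × 1 = 33.91
  [1.5→7.5]: (35.84+5.34)/2 × 6 = 123.54
  [7.5→9.5]: (5.34+2.77)/2 × 2 = 8.11
  [9.5→10.5]: (2.77+2.00)/2 × 1 = 2.385
  Sum = 175.94 µg/mL·hr
intramuscular injection tail: 2.00/0.328 = 6.098; AUC_ev,0→∞ = 175.94 + 6.098 = 182.038 µg/mL·hr
F = (AUC_ev/D_ev)/(AUC_iv/D_iv) = (182.038/50)/(372.095/50) = 3.64076/7.4419 = 0.4892

F = 0.489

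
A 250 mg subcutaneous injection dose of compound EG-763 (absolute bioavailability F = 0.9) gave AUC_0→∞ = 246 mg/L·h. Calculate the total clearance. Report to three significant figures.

CL = F × Dose / AUC_0→∞
   = 0.9 × 250 / 246 = 0.914634 L/h

CL = 0.915 L/h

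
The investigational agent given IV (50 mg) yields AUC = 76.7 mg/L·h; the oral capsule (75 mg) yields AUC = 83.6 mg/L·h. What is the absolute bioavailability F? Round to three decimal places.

F = (AUC_ev / D_ev) / (AUC_iv / D_iv)
  = (83.6/75) / (76.7/50)
  = 1.11467 / 1.534 = 0.7266

F = 0.727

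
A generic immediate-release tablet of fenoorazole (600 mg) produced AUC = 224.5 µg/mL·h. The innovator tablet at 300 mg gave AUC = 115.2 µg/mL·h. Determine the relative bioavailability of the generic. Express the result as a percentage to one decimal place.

F_rel = (AUC_test/D_test) / (AUC_ref/D_ref)
      = (224.5/600) / (115.2/300)
      = 0.374167 / 0.384 = 0.9744 = 97.44%

F_rel = 97.4%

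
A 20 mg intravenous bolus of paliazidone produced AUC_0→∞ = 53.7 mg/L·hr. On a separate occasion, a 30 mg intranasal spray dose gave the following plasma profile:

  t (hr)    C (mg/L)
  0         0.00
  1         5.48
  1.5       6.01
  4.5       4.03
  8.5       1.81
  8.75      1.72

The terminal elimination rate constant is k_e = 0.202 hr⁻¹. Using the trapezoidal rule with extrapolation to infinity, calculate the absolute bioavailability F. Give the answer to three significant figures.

Trapezoidal AUC_0→8.75 (intranasal spray):
  [0→1]: (0.00+5.48)/2 × 1 = 2.74
  [1→1.5]: (5.48+6.01)/2 × 0.5 = 2.8725
  [1.5→4.5]: (6.01+4.03)/2 × 3 = 15.06
  [4.5→8.5]: (4.03+1.81)/2 × 4 = 11.68
  [8.5→8.75]: (1.81+1.72)/2 × 0.25 = 0.44125
  Sum = 32.79375 mg/L·hr
Tail: C_last/k_e = 1.72/0.202 = 8.515
AUC_0→∞ (intranasal spray) = 32.79375 + 8.515 = 41.30875 mg/L·hr
F = (AUC_ev/D_ev)/(AUC_iv/D_iv) = (41.30875/30)/(53.7/20) = 1.37696/2.685 = 0.5128

F = 0.513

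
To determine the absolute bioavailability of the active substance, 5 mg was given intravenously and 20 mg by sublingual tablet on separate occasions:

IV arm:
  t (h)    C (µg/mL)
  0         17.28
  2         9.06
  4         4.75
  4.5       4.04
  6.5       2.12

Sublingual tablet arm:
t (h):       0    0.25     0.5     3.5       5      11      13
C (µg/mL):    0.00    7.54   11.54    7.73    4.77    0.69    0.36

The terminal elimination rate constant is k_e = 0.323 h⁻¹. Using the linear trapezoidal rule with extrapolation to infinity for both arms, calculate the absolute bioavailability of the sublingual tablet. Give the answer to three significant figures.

F = 0.273

Trapezoidal AUC_0→6.5 (IV):
  [0→2]: (17.28+9.06)/2 × 2 = 26.34
  [2→4]: (9.06+4.75)/2 × 2 = 13.81
  [4→4.5]: (4.75+4.04)/2 × 0.5 = 2.1975
  [4.5→6.5]: (4.04+2.12)/2 × 2 = 6.16
  Sum = 48.5075 µg/mL·h
IV tail: 2.12/0.323 = 6.563; AUC_iv,0→∞ = 48.5075 + 6.563 = 55.0705 µg/mL·h
Trapezoidal AUC_0→13 (sublingual tablet):
  [0→0.25]: (0.00+7.54)/2 × 0.25 = 0.9425
  [0.25→0.5]: (7.54+11.54)/2 × 0.25 = 2.385
  [0.5→3.5]: (11.54+7.73)/2 × 3 = 28.905
  [3.5→5]: (7.73+4.77)/2 × 1.5 = 9.375
  [5→11]: (4.77+0.69)/2 × 6 = 16.38
  [11→13]: (0.69+0.36)/2 × 2 = 1.05
  Sum = 59.0375 µg/mL·h
sublingual tablet tail: 0.36/0.323 = 1.115; AUC_ev,0→∞ = 59.0375 + 1.115 = 60.1525 µg/mL·h
F = (AUC_ev/D_ev)/(AUC_iv/D_iv) = (60.1525/20)/(55.0705/5) = 3.007625/11.0141 = 0.2731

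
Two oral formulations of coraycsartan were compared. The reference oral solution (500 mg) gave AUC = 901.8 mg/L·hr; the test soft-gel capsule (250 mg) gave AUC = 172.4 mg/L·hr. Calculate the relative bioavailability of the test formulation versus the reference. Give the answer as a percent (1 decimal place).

F_rel = (AUC_test/D_test) / (AUC_ref/D_ref)
      = (172.4/250) / (901.8/500)
      = 0.6896 / 1.8036 = 0.3823 = 38.23%

F_rel = 38.2%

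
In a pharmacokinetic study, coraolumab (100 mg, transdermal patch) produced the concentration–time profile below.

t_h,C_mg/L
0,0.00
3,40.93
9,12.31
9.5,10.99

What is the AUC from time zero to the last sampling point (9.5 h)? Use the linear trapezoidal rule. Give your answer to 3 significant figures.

Trapezoidal AUC_0→9.5:
  [0→3]: (0.00+40.93)/2 × 3 = 61.395
  [3→9]: (40.93+12.31)/2 × 6 = 159.72
  [9→9.5]: (12.31+10.99)/2 × 0.5 = 5.825
  Sum = 226.94 mg/L·h

AUC = 227 mg/L·h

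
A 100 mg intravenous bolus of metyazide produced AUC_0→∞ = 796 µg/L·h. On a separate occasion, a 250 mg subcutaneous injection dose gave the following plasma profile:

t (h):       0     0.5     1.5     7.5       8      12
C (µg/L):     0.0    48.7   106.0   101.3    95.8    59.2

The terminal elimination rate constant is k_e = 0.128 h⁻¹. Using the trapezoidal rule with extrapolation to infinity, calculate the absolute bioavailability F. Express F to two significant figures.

Trapezoidal AUC_0→12 (subcutaneous injection):
  [0→0.5]: (0.0+48.7)/2 × 0.5 = 12.175
  [0.5→1.5]: (48.7+106.0)/2 × 1 = 77.35
  [1.5→7.5]: (106.0+101.3)/2 × 6 = 621.9
  [7.5→8]: (101.3+95.8)/2 × 0.5 = 49.275
  [8→12]: (95.8+59.2)/2 × 4 = 310.0
  Sum = 1070.7 µg/L·h
Tail: C_last/k_e = 59.2/0.128 = 462.500
AUC_0→∞ (subcutaneous injection) = 1070.7 + 462.500 = 1533.2 µg/L·h
F = (AUC_ev/D_ev)/(AUC_iv/D_iv) = (1533.2/250)/(796/100) = 6.1328/7.96 = 0.7705

F = 0.77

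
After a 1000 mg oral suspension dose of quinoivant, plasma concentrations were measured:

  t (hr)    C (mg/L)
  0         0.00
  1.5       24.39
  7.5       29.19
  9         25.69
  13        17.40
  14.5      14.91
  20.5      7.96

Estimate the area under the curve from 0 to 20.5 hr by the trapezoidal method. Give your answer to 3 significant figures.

Trapezoidal AUC_0→20.5:
  [0→1.5]: (0.00+24.39)/2 × 1.5 = 18.2925
  [1.5→7.5]: (24.39+29.19)/2 × 6 = 160.74
  [7.5→9]: (29.19+25.69)/2 × 1.5 = 41.16
  [9→13]: (25.69+17.40)/2 × 4 = 86.18
  [13→14.5]: (17.40+14.91)/2 × 1.5 = 24.2325
  [14.5→20.5]: (14.91+7.96)/2 × 6 = 68.61
  Sum = 399.215 mg/L·hr

AUC = 399 mg/L·hr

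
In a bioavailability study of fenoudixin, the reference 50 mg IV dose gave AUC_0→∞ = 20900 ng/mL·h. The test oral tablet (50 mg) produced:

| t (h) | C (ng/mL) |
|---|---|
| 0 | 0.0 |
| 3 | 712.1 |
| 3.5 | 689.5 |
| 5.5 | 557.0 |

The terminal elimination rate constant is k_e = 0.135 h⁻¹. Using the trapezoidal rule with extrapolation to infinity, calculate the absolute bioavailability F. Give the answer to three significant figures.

Trapezoidal AUC_0→5.5 (oral tablet):
  [0→3]: (0.0+712.1)/2 × 3 = 1068.15
  [3→3.5]: (712.1+689.5)/2 × 0.5 = 350.4
  [3.5→5.5]: (689.5+557.0)/2 × 2 = 1246.5
  Sum = 2665.05 ng/mL·h
Tail: C_last/k_e = 557.0/0.135 = 4125.926
AUC_0→∞ (oral tablet) = 2665.05 + 4125.926 = 6790.976 ng/mL·h
F = (AUC_ev/D_ev)/(AUC_iv/D_iv) = (6790.976/50)/(20900/50) = 135.81952/418 = 0.3249

F = 0.325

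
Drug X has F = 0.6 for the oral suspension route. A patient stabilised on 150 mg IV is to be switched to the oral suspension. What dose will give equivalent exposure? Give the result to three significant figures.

D_oral = 250 mg

For equal systemic exposure: F × D_ev = D_iv
D_ev = D_iv / F = 150 / 0.6 = 250 mg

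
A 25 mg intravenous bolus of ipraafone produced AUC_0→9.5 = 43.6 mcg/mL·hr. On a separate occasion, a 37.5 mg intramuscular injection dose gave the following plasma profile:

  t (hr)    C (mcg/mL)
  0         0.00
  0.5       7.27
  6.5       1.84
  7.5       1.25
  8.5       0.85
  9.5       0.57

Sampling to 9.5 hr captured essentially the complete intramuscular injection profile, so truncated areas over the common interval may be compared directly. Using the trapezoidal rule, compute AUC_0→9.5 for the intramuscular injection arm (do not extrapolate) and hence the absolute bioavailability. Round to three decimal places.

Trapezoidal AUC_0→9.5 (intramuscular injection):
  [0→0.5]: (0.00+7.27)/2 × 0.5 = 1.8175
  [0.5→6.5]: (7.27+1.84)/2 × 6 = 27.33
  [6.5→7.5]: (1.84+1.25)/2 × 1 = 1.545
  [7.5→8.5]: (1.25+0.85)/2 × 1 = 1.05
  [8.5→9.5]: (0.85+0.57)/2 × 1 = 0.71
  Sum = 32.4525 mcg/mL·hr
F = (AUC_ev/D_ev)/(AUC_iv/D_iv) = (32.4525/37.5)/(43.6/25) = 0.8654/1.744 = 0.4962

F = 0.496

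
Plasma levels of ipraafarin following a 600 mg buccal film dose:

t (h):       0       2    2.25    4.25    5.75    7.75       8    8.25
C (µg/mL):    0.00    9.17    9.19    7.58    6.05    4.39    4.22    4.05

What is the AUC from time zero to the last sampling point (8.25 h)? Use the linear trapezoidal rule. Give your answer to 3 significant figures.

Trapezoidal AUC_0→8.25:
  [0→2]: (0.00+9.17)/2 × 2 = 9.17
  [2→2.25]: (9.17+9.19)/2 × 0.25 = 2.295
  [2.25→4.25]: (9.19+7.58)/2 × 2 = 16.77
  [4.25→5.75]: (7.58+6.05)/2 × 1.5 = 10.2225
  [5.75→7.75]: (6.05+4.39)/2 × 2 = 10.44
  [7.75→8]: (4.39+4.22)/2 × 0.25 = 1.07625
  [8→8.25]: (4.22+4.05)/2 × 0.25 = 1.03375
  Sum = 51.0075 µg/mL·h

AUC = 51.0 µg/mL·h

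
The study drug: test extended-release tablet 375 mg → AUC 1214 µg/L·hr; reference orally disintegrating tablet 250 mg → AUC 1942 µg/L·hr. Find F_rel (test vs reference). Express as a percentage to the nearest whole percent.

F_rel = 42%

F_rel = (AUC_test/D_test) / (AUC_ref/D_ref)
      = (1214/375) / (1942/250)
      = 3.23733 / 7.768 = 0.4168 = 41.68%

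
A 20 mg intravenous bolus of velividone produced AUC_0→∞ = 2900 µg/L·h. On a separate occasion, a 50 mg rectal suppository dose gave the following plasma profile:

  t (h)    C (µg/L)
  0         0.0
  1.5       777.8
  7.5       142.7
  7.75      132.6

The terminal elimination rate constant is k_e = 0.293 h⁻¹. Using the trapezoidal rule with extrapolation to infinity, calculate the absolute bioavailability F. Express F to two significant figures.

Trapezoidal AUC_0→7.75 (rectal suppository):
  [0→1.5]: (0.0+777.8)/2 × 1.5 = 583.35
  [1.5→7.5]: (777.8+142.7)/2 × 6 = 2761.5
  [7.5→7.75]: (142.7+132.6)/2 × 0.25 = 34.4125
  Sum = 3379.2625 µg/L·h
Tail: C_last/k_e = 132.6/0.293 = 452.560
AUC_0→∞ (rectal suppository) = 3379.2625 + 452.560 = 3831.8225 µg/L·h
F = (AUC_ev/D_ev)/(AUC_iv/D_iv) = (3831.8225/50)/(2900/20) = 76.63645/145 = 0.5285

F = 0.53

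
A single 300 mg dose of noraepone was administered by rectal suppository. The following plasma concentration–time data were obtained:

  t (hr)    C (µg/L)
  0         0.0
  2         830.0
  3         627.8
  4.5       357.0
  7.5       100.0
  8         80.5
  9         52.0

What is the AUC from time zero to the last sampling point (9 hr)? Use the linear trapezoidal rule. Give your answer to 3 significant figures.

Trapezoidal AUC_0→9:
  [0→2]: (0.0+830.0)/2 × 2 = 830.0
  [2→3]: (830.0+627.8)/2 × 1 = 728.9
  [3→4.5]: (627.8+357.0)/2 × 1.5 = 738.6
  [4.5→7.5]: (357.0+100.0)/2 × 3 = 685.5
  [7.5→8]: (100.0+80.5)/2 × 0.5 = 45.125
  [8→9]: (80.5+52.0)/2 × 1 = 66.25
  Sum = 3094.375 µg/L·hr

AUC = 3090 µg/L·hr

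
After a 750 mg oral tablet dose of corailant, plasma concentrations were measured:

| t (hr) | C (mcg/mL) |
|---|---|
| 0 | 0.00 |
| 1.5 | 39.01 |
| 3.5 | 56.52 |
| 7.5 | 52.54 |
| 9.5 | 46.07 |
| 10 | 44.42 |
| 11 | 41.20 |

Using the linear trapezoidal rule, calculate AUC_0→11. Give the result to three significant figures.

AUC = 507 mcg/mL·hr

Trapezoidal AUC_0→11:
  [0→1.5]: (0.00+39.01)/2 × 1.5 = 29.2575
  [1.5→3.5]: (39.01+56.52)/2 × 2 = 95.53
  [3.5→7.5]: (56.52+52.54)/2 × 4 = 218.12
  [7.5→9.5]: (52.54+46.07)/2 × 2 = 98.61
  [9.5→10]: (46.07+44.42)/2 × 0.5 = 22.6225
  [10→11]: (44.42+41.20)/2 × 1 = 42.81
  Sum = 506.95 mcg/mL·hr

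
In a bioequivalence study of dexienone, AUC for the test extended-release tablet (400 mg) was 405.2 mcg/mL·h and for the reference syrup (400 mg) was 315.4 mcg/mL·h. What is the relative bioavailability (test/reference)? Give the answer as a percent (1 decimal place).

F_rel = (AUC_test/D_test) / (AUC_ref/D_ref)
      = (405.2/400) / (315.4/400)
      = 1.013 / 0.7885 = 1.2847 = 128.47%

F_rel = 128.5%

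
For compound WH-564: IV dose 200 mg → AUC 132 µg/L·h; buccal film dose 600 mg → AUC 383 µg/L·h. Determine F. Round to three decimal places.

F = 0.967

F = (AUC_ev / D_ev) / (AUC_iv / D_iv)
  = (383/600) / (132/200)
  = 0.638333 / 0.66 = 0.9672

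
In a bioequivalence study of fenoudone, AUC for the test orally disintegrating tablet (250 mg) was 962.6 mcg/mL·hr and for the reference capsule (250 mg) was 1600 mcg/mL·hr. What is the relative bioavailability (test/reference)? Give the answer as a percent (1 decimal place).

F_rel = (AUC_test/D_test) / (AUC_ref/D_ref)
      = (962.6/250) / (1600/250)
      = 3.8504 / 6.4 = 0.6016 = 60.16%

F_rel = 60.2%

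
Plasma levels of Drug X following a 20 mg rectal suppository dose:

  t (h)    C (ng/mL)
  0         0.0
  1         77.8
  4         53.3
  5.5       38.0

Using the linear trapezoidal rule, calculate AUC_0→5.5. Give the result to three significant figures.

Trapezoidal AUC_0→5.5:
  [0→1]: (0.0+77.8)/2 × 1 = 38.9
  [1→4]: (77.8+53.3)/2 × 3 = 196.65
  [4→5.5]: (53.3+38.0)/2 × 1.5 = 68.475
  Sum = 304.025 ng/mL·h

AUC = 304 ng/mL·h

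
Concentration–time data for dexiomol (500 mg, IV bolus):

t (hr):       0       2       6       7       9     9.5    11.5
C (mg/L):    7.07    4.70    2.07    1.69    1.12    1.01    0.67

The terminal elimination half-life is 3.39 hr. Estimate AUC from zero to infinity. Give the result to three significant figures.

AUC = 35.5 mg/L·hr

Trapezoidal AUC_0→11.5:
  [0→2]: (7.07+4.70)/2 × 2 = 11.77
  [2→6]: (4.70+2.07)/2 × 4 = 13.54
  [6→7]: (2.07+1.69)/2 × 1 = 1.88
  [7→9]: (1.69+1.12)/2 × 2 = 2.81
  [9→9.5]: (1.12+1.01)/2 × 0.5 = 0.5325
  [9.5→11.5]: (1.01+0.67)/2 × 2 = 1.68
  Sum = 32.2125 mg/L·hr
k_e = ln2 / t½ = 0.693147 / 3.39 = 0.2045 hr^-1
Extrapolated tail: C_last / k_e = 0.67 / 0.2045 = 3.276
AUC_0→∞ = 32.2125 + 3.276 = 35.4885 mg/L·hr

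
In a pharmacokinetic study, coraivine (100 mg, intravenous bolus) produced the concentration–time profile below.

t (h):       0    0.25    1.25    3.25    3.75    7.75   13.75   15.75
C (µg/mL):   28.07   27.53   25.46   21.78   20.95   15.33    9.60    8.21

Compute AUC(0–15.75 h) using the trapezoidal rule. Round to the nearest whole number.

AUC = 257 µg/mL·h

Trapezoidal AUC_0→15.75:
  [0→0.25]: (28.07+27.53)/2 × 0.25 = 6.95
  [0.25→1.25]: (27.53+25.46)/2 × 1 = 26.495
  [1.25→3.25]: (25.46+21.78)/2 × 2 = 47.24
  [3.25→3.75]: (21.78+20.95)/2 × 0.5 = 10.6825
  [3.75→7.75]: (20.95+15.33)/2 × 4 = 72.56
  [7.75→13.75]: (15.33+9.60)/2 × 6 = 74.79
  [13.75→15.75]: (9.60+8.21)/2 × 2 = 17.81
  Sum = 256.5275 µg/mL·h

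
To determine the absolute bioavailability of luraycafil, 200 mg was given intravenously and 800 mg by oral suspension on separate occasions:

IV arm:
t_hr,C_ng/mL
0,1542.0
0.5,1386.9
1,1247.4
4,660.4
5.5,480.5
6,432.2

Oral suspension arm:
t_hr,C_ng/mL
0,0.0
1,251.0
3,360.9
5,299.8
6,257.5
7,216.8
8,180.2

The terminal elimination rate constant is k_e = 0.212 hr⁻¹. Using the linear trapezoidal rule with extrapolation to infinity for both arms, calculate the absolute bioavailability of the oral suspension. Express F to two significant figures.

Trapezoidal AUC_0→6 (IV):
  [0→0.5]: (1542.0+1386.9)/2 × 0.5 = 732.225
  [0.5→1]: (1386.9+1247.4)/2 × 0.5 = 658.575
  [1→4]: (1247.4+660.4)/2 × 3 = 2861.7
  [4→5.5]: (660.4+480.5)/2 × 1.5 = 855.675
  [5.5→6]: (480.5+432.2)/2 × 0.5 = 228.175
  Sum = 5336.35 ng/mL·hr
IV tail: 432.2/0.212 = 2038.679; AUC_iv,0→∞ = 5336.35 + 2038.679 = 7375.029 ng/mL·hr
Trapezoidal AUC_0→8 (oral suspension):
  [0→1]: (0.0+251.0)/2 × 1 = 125.5
  [1→3]: (251.0+360.9)/2 × 2 = 611.9
  [3→5]: (360.9+299.8)/2 × 2 = 660.7
  [5→6]: (299.8+257.5)/2 × 1 = 278.65
  [6→7]: (257.5+216.8)/2 × 1 = 237.15
  [7→8]: (216.8+180.2)/2 × 1 = 198.5
  Sum = 2112.4 ng/mL·hr
oral suspension tail: 180.2/0.212 = 850.000; AUC_ev,0→∞ = 2112.4 + 850.000 = 2962.4 ng/mL·hr
F = (AUC_ev/D_ev)/(AUC_iv/D_iv) = (2962.4/800)/(7375.029/200) = 3.703/36.875145 = 0.1004

F = 0.10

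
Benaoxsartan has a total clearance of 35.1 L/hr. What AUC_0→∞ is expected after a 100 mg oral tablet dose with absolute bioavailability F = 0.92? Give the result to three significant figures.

AUC_0→∞ = F × Dose / CL
        = 0.92 × 100 / 35.1 = 2.62108 mg/L·hr

AUC = 2.62 mg/L·hr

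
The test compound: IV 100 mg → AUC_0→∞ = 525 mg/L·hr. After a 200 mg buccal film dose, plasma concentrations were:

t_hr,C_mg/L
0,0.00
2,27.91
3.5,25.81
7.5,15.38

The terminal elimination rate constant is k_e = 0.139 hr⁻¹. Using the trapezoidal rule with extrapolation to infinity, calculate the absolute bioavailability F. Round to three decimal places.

F = 0.249

Trapezoidal AUC_0→7.5 (buccal film):
  [0→2]: (0.00+27.91)/2 × 2 = 27.91
  [2→3.5]: (27.91+25.81)/2 × 1.5 = 40.29
  [3.5→7.5]: (25.81+15.38)/2 × 4 = 82.38
  Sum = 150.58 mg/L·hr
Tail: C_last/k_e = 15.38/0.139 = 110.647
AUC_0→∞ (buccal film) = 150.58 + 110.647 = 261.227 mg/L·hr
F = (AUC_ev/D_ev)/(AUC_iv/D_iv) = (261.227/200)/(525/100) = 1.306135/5.25 = 0.2488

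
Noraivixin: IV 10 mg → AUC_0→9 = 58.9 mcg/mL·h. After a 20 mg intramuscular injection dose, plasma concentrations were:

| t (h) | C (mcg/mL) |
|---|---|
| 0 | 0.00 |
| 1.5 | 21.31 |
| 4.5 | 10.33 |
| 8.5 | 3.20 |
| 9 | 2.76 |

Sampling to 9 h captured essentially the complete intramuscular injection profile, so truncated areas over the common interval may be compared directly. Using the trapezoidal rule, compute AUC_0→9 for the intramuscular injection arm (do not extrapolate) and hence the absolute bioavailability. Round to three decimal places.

F = 0.781

Trapezoidal AUC_0→9 (intramuscular injection):
  [0→1.5]: (0.00+21.31)/2 × 1.5 = 15.9825
  [1.5→4.5]: (21.31+10.33)/2 × 3 = 47.46
  [4.5→8.5]: (10.33+3.20)/2 × 4 = 27.06
  [8.5→9]: (3.20+2.76)/2 × 0.5 = 1.49
  Sum = 91.9925 mcg/mL·h
F = (AUC_ev/D_ev)/(AUC_iv/D_iv) = (91.9925/20)/(58.9/10) = 4.599625/5.89 = 0.7809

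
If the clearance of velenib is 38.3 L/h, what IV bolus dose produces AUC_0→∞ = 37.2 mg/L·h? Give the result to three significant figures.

Dose_iv = CL × AUC_0→∞
     = 38.3 × 37.2 = 1424.76 mg

Dose = 1420 mg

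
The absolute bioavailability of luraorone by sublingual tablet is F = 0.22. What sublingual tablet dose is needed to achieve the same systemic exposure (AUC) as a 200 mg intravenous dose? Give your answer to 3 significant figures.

For equal systemic exposure: F × D_ev = D_iv
D_ev = D_iv / F = 200 / 0.22 = 909.091 mg

D_sublingual = 909 mg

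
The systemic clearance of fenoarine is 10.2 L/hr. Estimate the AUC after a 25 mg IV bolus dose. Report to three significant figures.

AUC = 2.45 mg/L·hr

AUC_0→∞ = Dose_iv / CL
        = 25 / 10.2 = 2.45098 mg/L·hr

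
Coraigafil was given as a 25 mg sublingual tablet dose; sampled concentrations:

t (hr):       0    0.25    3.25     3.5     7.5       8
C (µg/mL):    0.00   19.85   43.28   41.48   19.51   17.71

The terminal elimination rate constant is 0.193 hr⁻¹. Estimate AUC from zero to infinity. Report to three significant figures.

Trapezoidal AUC_0→8:
  [0→0.25]: (0.00+19.85)/2 × 0.25 = 2.48125
  [0.25→3.25]: (19.85+43.28)/2 × 3 = 94.695
  [3.25→3.5]: (43.28+41.48)/2 × 0.25 = 10.595
  [3.5→7.5]: (41.48+19.51)/2 × 4 = 121.98
  [7.5→8]: (19.51+17.71)/2 × 0.5 = 9.305
  Sum = 239.05625 µg/mL·hr
Extrapolated tail: C_last / k_e = 17.71 / 0.193 = 91.762
AUC_0→∞ = 239.05625 + 91.762 = 330.81825 µg/mL·hr

AUC = 331 µg/mL·hr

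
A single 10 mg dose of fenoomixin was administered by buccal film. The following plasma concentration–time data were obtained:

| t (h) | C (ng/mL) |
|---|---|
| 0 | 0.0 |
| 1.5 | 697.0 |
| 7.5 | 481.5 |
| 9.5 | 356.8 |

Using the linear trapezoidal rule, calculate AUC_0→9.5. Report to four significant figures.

Trapezoidal AUC_0→9.5:
  [0→1.5]: (0.0+697.0)/2 × 1.5 = 522.75
  [1.5→7.5]: (697.0+481.5)/2 × 6 = 3535.5
  [7.5→9.5]: (481.5+356.8)/2 × 2 = 838.3
  Sum = 4896.55 ng/mL·h

AUC = 4897 ng/mL·h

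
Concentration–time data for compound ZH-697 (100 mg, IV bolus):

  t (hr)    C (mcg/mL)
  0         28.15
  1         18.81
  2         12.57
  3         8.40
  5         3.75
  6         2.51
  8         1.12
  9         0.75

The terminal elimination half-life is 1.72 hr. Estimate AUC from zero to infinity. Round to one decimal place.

Trapezoidal AUC_0→9:
  [0→1]: (28.15+18.81)/2 × 1 = 23.48
  [1→2]: (18.81+12.57)/2 × 1 = 15.69
  [2→3]: (12.57+8.40)/2 × 1 = 10.485
  [3→5]: (8.40+3.75)/2 × 2 = 12.15
  [5→6]: (3.75+2.51)/2 × 1 = 3.13
  [6→8]: (2.51+1.12)/2 × 2 = 3.63
  [8→9]: (1.12+0.75)/2 × 1 = 0.935
  Sum = 69.5 mcg/mL·hr
k_e = ln2 / t½ = 0.693147 / 1.72 = 0.4030 hr^-1
Extrapolated tail: C_last / k_e = 0.75 / 0.403 = 1.861
AUC_0→∞ = 69.5 + 1.861 = 71.361 mcg/mL·hr

AUC = 71.4 mcg/mL·hr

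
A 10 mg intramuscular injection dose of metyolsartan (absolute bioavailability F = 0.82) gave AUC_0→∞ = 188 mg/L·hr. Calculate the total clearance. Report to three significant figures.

CL = 0.0436 L/hr

CL = F × Dose / AUC_0→∞
   = 0.82 × 10 / 188 = 0.043617 L/hr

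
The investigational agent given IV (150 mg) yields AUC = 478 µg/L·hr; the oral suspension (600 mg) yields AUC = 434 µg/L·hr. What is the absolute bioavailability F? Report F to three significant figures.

F = 0.227

F = (AUC_ev / D_ev) / (AUC_iv / D_iv)
  = (434/600) / (478/150)
  = 0.723333 / 3.18667 = 0.2270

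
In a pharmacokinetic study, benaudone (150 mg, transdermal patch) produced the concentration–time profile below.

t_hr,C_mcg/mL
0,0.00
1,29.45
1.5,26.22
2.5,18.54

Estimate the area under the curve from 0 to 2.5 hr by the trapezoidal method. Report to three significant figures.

Trapezoidal AUC_0→2.5:
  [0→1]: (0.00+29.45)/2 × 1 = 14.725
  [1→1.5]: (29.45+26.22)/2 × 0.5 = 13.9175
  [1.5→2.5]: (26.22+18.54)/2 × 1 = 22.38
  Sum = 51.0225 mcg/mL·hr

AUC = 51.0 mcg/mL·hr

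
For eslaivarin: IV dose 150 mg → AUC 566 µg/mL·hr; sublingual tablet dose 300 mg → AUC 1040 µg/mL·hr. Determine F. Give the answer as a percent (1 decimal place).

F = 91.9%

F = (AUC_ev / D_ev) / (AUC_iv / D_iv)
  = (1040/300) / (566/150)
  = 3.46667 / 3.77333 = 0.9187
  = 91.87%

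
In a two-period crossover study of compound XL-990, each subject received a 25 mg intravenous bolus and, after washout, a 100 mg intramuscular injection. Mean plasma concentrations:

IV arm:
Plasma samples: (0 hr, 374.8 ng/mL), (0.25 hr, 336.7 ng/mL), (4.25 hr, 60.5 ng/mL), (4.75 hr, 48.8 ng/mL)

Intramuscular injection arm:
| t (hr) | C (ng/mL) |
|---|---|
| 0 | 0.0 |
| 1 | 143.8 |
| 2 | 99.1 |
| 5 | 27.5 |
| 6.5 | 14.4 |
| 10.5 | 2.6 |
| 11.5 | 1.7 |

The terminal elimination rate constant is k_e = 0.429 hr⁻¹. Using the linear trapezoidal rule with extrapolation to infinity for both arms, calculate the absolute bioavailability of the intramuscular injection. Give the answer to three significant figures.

Trapezoidal AUC_0→4.75 (IV):
  [0→0.25]: (374.8+336.7)/2 × 0.25 = 88.9375
  [0.25→4.25]: (336.7+60.5)/2 × 4 = 794.4
  [4.25→4.75]: (60.5+48.8)/2 × 0.5 = 27.325
  Sum = 910.6625 ng/mL·hr
IV tail: 48.8/0.429 = 113.753; AUC_iv,0→∞ = 910.6625 + 113.753 = 1024.4155 ng/mL·hr
Trapezoidal AUC_0→11.5 (intramuscular injection):
  [0→1]: (0.0+143.8)/2 × 1 = 71.9
  [1→2]: (143.8+99.1)/2 × 1 = 121.45
  [2→5]: (99.1+27.5)/2 × 3 = 189.9
  [5→6.5]: (27.5+14.4)/2 × 1.5 = 31.425
  [6.5→10.5]: (14.4+2.6)/2 × 4 = 34.0
  [10.5→11.5]: (2.6+1.7)/2 × 1 = 2.15
  Sum = 450.825 ng/mL·hr
intramuscular injection tail: 1.7/0.429 = 3.963; AUC_ev,0→∞ = 450.825 + 3.963 = 454.788 ng/mL·hr
F = (AUC_ev/D_ev)/(AUC_iv/D_iv) = (454.788/100)/(1024.4155/25) = 4.54788/40.97662 = 0.1110

F = 0.111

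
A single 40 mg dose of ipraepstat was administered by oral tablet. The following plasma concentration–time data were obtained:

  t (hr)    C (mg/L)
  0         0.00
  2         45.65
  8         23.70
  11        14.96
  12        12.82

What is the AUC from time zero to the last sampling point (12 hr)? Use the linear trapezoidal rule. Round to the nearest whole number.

Trapezoidal AUC_0→12:
  [0→2]: (0.00+45.65)/2 × 2 = 45.65
  [2→8]: (45.65+23.70)/2 × 6 = 208.05
  [8→11]: (23.70+14.96)/2 × 3 = 57.99
  [11→12]: (14.96+12.82)/2 × 1 = 13.89
  Sum = 325.58 mg/L·hr

AUC = 326 mg/L·hr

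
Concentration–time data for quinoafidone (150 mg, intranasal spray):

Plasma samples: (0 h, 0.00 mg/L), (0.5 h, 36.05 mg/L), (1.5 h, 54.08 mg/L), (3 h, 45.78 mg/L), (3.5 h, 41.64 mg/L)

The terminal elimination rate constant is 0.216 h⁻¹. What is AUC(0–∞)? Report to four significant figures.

AUC = 343.6 mg/L·h

Trapezoidal AUC_0→3.5:
  [0→0.5]: (0.00+36.05)/2 × 0.5 = 9.0125
  [0.5→1.5]: (36.05+54.08)/2 × 1 = 45.065
  [1.5→3]: (54.08+45.78)/2 × 1.5 = 74.895
  [3→3.5]: (45.78+41.64)/2 × 0.5 = 21.855
  Sum = 150.8275 mg/L·h
Extrapolated tail: C_last / k_e = 41.64 / 0.216 = 192.778
AUC_0→∞ = 150.8275 + 192.778 = 343.6055 mg/L·h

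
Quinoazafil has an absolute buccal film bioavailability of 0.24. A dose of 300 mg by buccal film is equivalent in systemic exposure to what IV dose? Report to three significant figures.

Systemic exposure from an extravascular dose = F × D_ev, so the equivalent IV dose is F × D_ev.
D_iv = F × D_ev = 0.24 × 300 = 72 mg

D_iv = 72.0 mg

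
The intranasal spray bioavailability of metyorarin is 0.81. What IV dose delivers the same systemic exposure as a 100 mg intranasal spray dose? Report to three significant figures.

D_iv = 81.0 mg

Systemic exposure from an extravascular dose = F × D_ev, so the equivalent IV dose is F × D_ev.
D_iv = F × D_ev = 0.81 × 100 = 81 mg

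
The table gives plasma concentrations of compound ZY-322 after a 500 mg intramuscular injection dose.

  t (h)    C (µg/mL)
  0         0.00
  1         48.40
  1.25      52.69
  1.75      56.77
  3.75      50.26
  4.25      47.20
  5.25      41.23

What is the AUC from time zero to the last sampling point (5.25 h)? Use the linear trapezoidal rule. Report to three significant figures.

AUC = 240 µg/mL·h

Trapezoidal AUC_0→5.25:
  [0→1]: (0.00+48.40)/2 × 1 = 24.2
  [1→1.25]: (48.40+52.69)/2 × 0.25 = 12.63625
  [1.25→1.75]: (52.69+56.77)/2 × 0.5 = 27.365
  [1.75→3.75]: (56.77+50.26)/2 × 2 = 107.03
  [3.75→4.25]: (50.26+47.20)/2 × 0.5 = 24.365
  [4.25→5.25]: (47.20+41.23)/2 × 1 = 44.215
  Sum = 239.81125 µg/mL·h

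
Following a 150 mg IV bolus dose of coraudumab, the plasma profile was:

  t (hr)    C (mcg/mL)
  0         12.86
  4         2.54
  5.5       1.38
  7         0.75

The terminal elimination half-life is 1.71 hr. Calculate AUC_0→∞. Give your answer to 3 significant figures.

Trapezoidal AUC_0→7:
  [0→4]: (12.86+2.54)/2 × 4 = 30.8
  [4→5.5]: (2.54+1.38)/2 × 1.5 = 2.94
  [5.5→7]: (1.38+0.75)/2 × 1.5 = 1.5975
  Sum = 35.3375 mcg/mL·hr
k_e = ln2 / t½ = 0.693147 / 1.71 = 0.4053 hr^-1
Extrapolated tail: C_last / k_e = 0.75 / 0.4053 = 1.850
AUC_0→∞ = 35.3375 + 1.850 = 37.1875 mcg/mL·hr

AUC = 37.2 mcg/mL·hr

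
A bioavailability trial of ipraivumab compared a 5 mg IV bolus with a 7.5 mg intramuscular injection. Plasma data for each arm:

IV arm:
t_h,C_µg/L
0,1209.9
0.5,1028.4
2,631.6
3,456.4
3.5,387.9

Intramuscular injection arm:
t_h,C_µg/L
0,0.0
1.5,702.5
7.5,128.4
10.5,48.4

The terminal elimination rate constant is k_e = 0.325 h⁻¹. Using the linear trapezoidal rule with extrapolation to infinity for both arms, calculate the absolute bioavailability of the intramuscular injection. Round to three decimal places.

Trapezoidal AUC_0→3.5 (IV):
  [0→0.5]: (1209.9+1028.4)/2 × 0.5 = 559.575
  [0.5→2]: (1028.4+631.6)/2 × 1.5 = 1245.0
  [2→3]: (631.6+456.4)/2 × 1 = 544.0
  [3→3.5]: (456.4+387.9)/2 × 0.5 = 211.075
  Sum = 2559.65 µg/L·h
IV tail: 387.9/0.325 = 1193.538; AUC_iv,0→∞ = 2559.65 + 1193.538 = 3753.188 µg/L·h
Trapezoidal AUC_0→10.5 (intramuscular injection):
  [0→1.5]: (0.0+702.5)/2 × 1.5 = 526.875
  [1.5→7.5]: (702.5+128.4)/2 × 6 = 2492.7
  [7.5→10.5]: (128.4+48.4)/2 × 3 = 265.2
  Sum = 3284.775 µg/L·h
intramuscular injection tail: 48.4/0.325 = 148.923; AUC_ev,0→∞ = 3284.775 + 148.923 = 3433.698 µg/L·h
F = (AUC_ev/D_ev)/(AUC_iv/D_iv) = (3433.698/7.5)/(3753.188/5) = 457.8264/750.6376 = 0.6099

F = 0.610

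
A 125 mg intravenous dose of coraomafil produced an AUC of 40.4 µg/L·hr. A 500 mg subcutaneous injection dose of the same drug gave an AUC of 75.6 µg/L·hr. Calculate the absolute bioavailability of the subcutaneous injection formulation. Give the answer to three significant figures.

F = 0.468

F = (AUC_ev / D_ev) / (AUC_iv / D_iv)
  = (75.6/500) / (40.4/125)
  = 0.1512 / 0.3232 = 0.4678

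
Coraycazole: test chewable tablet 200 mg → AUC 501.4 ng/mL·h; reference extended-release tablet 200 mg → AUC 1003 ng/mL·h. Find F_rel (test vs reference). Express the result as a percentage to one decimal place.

F_rel = 50.0%

F_rel = (AUC_test/D_test) / (AUC_ref/D_ref)
      = (501.4/200) / (1003/200)
      = 2.507 / 5.015 = 0.4999 = 49.99%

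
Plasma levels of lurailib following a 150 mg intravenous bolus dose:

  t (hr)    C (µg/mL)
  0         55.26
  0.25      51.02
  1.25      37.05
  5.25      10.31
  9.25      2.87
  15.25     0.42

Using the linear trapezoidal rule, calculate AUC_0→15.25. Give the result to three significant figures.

Trapezoidal AUC_0→15.25:
  [0→0.25]: (55.26+51.02)/2 × 0.25 = 13.285
  [0.25→1.25]: (51.02+37.05)/2 × 1 = 44.035
  [1.25→5.25]: (37.05+10.31)/2 × 4 = 94.72
  [5.25→9.25]: (10.31+2.87)/2 × 4 = 26.36
  [9.25→15.25]: (2.87+0.42)/2 × 6 = 9.87
  Sum = 188.27 µg/mL·hr

AUC = 188 µg/mL·hr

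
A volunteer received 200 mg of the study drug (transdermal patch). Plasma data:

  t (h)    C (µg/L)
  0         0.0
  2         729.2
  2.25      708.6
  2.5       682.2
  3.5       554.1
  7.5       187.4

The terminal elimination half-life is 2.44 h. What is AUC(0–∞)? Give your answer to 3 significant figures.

Trapezoidal AUC_0→7.5:
  [0→2]: (0.0+729.2)/2 × 2 = 729.2
  [2→2.25]: (729.2+708.6)/2 × 0.25 = 179.725
  [2.25→2.5]: (708.6+682.2)/2 × 0.25 = 173.85
  [2.5→3.5]: (682.2+554.1)/2 × 1 = 618.15
  [3.5→7.5]: (554.1+187.4)/2 × 4 = 1483.0
  Sum = 3183.925 µg/L·h
k_e = ln2 / t½ = 0.693147 / 2.44 = 0.2841 h^-1
Extrapolated tail: C_last / k_e = 187.4 / 0.2841 = 659.627
AUC_0→∞ = 3183.925 + 659.627 = 3843.552 µg/L·h

AUC = 3840 µg/L·h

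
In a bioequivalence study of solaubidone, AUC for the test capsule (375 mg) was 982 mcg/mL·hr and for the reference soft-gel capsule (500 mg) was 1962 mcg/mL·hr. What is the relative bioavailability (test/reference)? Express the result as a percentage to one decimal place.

F_rel = (AUC_test/D_test) / (AUC_ref/D_ref)
      = (982/375) / (1962/500)
      = 2.61867 / 3.924 = 0.6673 = 66.73%

F_rel = 66.7%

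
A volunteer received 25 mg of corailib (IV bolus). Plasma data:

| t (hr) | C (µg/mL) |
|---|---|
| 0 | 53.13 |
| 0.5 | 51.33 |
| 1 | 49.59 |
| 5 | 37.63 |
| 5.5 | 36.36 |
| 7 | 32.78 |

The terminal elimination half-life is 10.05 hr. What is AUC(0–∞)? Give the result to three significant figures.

Trapezoidal AUC_0→7:
  [0→0.5]: (53.13+51.33)/2 × 0.5 = 26.115
  [0.5→1]: (51.33+49.59)/2 × 0.5 = 25.23
  [1→5]: (49.59+37.63)/2 × 4 = 174.44
  [5→5.5]: (37.63+36.36)/2 × 0.5 = 18.4975
  [5.5→7]: (36.36+32.78)/2 × 1.5 = 51.855
  Sum = 296.1375 µg/mL·hr
k_e = ln2 / t½ = 0.693147 / 10.05 = 0.0690 hr^-1
Extrapolated tail: C_last / k_e = 32.78 / 0.069 = 475.072
AUC_0→∞ = 296.1375 + 475.072 = 771.2095 µg/mL·hr

AUC = 771 µg/mL·hr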